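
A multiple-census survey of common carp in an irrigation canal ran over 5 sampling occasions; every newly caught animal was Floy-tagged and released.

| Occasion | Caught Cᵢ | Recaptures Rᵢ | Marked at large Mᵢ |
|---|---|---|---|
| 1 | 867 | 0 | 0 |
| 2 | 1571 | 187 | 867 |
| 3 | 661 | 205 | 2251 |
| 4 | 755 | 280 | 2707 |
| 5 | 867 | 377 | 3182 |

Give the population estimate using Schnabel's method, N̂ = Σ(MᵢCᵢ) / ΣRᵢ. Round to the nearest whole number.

N ≈ 7295

Σ MᵢCᵢ = 0·867 + 867·1571 + 2251·661 + 2707·755 + 3182·867 = 0 + 1362057 + 1487911 + 2043785 + 2758794 = 7652547
Σ Rᵢ = 0 + 187 + 205 + 280 + 377 = 1049
N̂ = 7652547 / 1049 ≈ 7295.1 → 7295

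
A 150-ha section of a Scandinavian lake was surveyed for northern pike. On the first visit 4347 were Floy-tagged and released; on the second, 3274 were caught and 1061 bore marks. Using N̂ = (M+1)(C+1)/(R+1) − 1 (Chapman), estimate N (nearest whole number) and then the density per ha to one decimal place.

density ≈ 89.4 northern pike per ha

N̂ = 4348·3275/1062 − 1 = 14239700/1062 − 1 ≈ 13407.4 → 13407
Density = N̂ / area = 13407 / 150 ≈ 89.38 → 89.4 per ha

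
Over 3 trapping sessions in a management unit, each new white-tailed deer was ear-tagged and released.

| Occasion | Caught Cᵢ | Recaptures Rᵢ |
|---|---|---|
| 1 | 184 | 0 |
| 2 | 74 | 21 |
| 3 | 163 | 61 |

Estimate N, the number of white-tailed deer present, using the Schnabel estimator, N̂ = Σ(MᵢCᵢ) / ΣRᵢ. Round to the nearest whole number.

Marked at large before each occasion: Mᵢ = Σⱼ<ᵢ (Cⱼ − Rⱼ) → M1=0, M2=184, M3=237
Σ MᵢCᵢ = 0·184 + 184·74 + 237·163 = 0 + 13616 + 38631 = 52247
Σ Rᵢ = 0 + 21 + 61 = 82
N̂ = 52247 / 82 ≈ 637.2 → 637

N ≈ 637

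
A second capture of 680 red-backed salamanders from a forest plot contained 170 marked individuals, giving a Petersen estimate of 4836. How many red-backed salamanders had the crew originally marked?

From N = M·C/R: M = N·R / C = 4836·170 / 680 = 822120 / 680 = 1209.

M = 1209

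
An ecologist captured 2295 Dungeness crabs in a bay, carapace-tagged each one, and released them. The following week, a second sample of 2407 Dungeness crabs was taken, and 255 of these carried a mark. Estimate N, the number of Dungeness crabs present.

Lincoln-Petersen assumes M/N = R/C, so N = M·C / R.
N = (2295 × 2407) / 255 = 5524065 / 255 = 21663

N = 21,663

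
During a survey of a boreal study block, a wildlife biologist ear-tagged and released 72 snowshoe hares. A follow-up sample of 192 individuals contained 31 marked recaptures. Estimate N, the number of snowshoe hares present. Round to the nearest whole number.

N ≈ 446

N = (72 × 192) / 31 = 13824 / 31 ≈ 445.9 → 446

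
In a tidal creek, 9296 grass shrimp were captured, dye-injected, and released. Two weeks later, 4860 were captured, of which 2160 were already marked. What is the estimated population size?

N = 20,916

Lincoln-Petersen assumes M/N = R/C, so N = M·C / R.
N = (9296 × 4860) / 2160 = 45178560 / 2160 = 20916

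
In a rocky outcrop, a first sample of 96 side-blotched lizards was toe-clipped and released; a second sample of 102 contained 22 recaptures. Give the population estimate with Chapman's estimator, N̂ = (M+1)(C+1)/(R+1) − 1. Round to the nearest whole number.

N ≈ 433

N̂ = (96+1)(102+1)/(22+1) − 1 = 97·103/23 − 1
= 9991/23 − 1 ≈ 434.4 − 1 ≈ 433.4 → 433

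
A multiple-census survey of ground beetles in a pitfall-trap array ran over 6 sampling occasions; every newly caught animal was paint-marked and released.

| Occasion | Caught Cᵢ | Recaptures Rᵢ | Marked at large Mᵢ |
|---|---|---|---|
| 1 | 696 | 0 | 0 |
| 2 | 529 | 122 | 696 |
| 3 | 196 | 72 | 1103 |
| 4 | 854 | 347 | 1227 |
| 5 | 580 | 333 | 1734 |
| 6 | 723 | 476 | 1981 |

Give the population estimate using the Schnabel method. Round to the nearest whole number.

Σ MᵢCᵢ = 0·696 + 696·529 + 1103·196 + 1227·854 + 1734·580 + 1981·723 = 0 + 368184 + 216188 + 1047858 + 1005720 + 1432263 = 4070213
Σ Rᵢ = 0 + 122 + 72 + 347 + 333 + 476 = 1350
N̂ = 4070213 / 1350 ≈ 3015.0 → 3015

N ≈ 3015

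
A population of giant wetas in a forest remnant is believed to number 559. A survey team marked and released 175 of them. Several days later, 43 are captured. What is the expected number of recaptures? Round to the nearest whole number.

expected recaptures ≈ 13

Expected recaptures E[R] = M·C / N.
E[R] = 175 × 43 / 559 = 7525 / 559 ≈ 13.46 → 13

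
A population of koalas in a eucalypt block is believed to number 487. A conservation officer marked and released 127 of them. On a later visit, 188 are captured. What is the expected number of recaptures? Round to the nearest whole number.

Expected recaptures E[R] = M·C / N.
E[R] = 127 × 188 / 487 = 23876 / 487 ≈ 49.0 → 49

expected recaptures ≈ 49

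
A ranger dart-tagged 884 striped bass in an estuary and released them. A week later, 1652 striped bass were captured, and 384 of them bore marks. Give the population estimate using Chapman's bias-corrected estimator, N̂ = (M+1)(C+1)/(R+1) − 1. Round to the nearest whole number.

N ≈ 3799

N̂ = (884+1)(1652+1)/(384+1) − 1 = 885·1653/385 − 1
= 1462905/385 − 1 ≈ 3799.8 − 1 ≈ 3798.8 → 3799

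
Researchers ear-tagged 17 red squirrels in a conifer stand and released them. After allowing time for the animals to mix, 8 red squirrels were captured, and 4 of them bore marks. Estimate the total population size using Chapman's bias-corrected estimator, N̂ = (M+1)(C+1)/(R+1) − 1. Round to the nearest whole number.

N̂ = (17+1)(8+1)/(4+1) − 1 = 18·9/5 − 1
= 162/5 − 1 ≈ 32.4 − 1 ≈ 31.4 → 31

N ≈ 31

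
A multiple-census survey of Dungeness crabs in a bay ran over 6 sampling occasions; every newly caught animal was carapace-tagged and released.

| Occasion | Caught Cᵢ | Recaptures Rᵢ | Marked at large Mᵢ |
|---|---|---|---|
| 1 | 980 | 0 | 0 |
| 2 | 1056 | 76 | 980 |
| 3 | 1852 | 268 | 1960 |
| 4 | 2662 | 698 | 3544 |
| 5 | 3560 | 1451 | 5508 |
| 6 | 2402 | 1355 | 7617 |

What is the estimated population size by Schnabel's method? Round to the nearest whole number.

N ≈ 13,514

Σ MᵢCᵢ = 0·980 + 980·1056 + 1960·1852 + 3544·2662 + 5508·3560 + 7617·2402 = 0 + 1034880 + 3629920 + 9434128 + 19608480 + 18296034 = 52003442
Σ Rᵢ = 0 + 76 + 268 + 698 + 1451 + 1355 = 3848
N̂ = 52003442 / 3848 ≈ 13514.4 → 13514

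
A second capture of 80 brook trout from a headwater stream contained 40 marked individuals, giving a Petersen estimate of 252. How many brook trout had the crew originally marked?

From N = M·C/R: M = N·R / C = 252·40 / 80 = 10080 / 80 = 126.

M = 126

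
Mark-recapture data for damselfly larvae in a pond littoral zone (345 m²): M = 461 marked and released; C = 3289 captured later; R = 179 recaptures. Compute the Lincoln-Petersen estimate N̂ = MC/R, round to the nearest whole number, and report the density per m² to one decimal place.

N̂ = 461·3289/179 = 1516229/179 ≈ 8470.6 → 8471
Density = N̂ / area = 8471 / 345 ≈ 24.55 → 24.6 per m²

density ≈ 24.6 damselfly larvae per m²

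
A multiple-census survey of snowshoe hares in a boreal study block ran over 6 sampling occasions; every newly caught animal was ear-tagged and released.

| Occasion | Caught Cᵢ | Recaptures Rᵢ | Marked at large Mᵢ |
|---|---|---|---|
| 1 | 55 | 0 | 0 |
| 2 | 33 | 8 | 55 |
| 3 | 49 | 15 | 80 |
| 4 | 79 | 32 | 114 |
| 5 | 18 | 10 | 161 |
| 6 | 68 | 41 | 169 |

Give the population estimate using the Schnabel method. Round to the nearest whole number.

Σ MᵢCᵢ = 0·55 + 55·33 + 80·49 + 114·79 + 161·18 + 169·68 = 0 + 1815 + 3920 + 9006 + 2898 + 11492 = 29131
Σ Rᵢ = 0 + 8 + 15 + 32 + 10 + 41 = 106
N̂ = 29131 / 106 ≈ 274.8 → 275

N ≈ 275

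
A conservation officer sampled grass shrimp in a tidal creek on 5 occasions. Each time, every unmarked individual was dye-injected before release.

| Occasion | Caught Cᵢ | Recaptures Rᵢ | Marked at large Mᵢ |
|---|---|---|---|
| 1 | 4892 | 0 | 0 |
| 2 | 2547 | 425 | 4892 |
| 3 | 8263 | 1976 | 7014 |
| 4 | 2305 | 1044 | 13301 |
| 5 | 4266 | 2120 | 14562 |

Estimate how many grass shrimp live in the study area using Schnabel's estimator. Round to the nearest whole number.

Σ MᵢCᵢ = 0·4892 + 4892·2547 + 7014·8263 + 13301·2305 + 14562·4266 = 0 + 12459924 + 57956682 + 30658805 + 62121492 = 163196903
Σ Rᵢ = 0 + 425 + 1976 + 1044 + 2120 = 5565
N̂ = 163196903 / 5565 ≈ 29325.6 → 29326

N ≈ 29,326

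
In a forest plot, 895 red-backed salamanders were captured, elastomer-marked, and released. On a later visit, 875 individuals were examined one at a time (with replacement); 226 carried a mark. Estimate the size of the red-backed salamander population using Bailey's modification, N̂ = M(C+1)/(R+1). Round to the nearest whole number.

N̂ = 895·(875+1)/(226+1) = 895·876/227 = 784020/227 ≈ 3453.8 → 3454

N ≈ 3454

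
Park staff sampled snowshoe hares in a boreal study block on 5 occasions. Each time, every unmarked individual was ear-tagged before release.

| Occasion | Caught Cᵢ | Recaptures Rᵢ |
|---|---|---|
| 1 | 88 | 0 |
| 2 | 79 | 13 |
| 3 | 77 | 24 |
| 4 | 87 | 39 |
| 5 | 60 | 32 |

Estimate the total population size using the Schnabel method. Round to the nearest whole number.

N ≈ 483

Marked at large before each occasion: Mᵢ = Σⱼ<ᵢ (Cⱼ − Rⱼ) → M1=0, M2=88, M3=154, M4=207, M5=255
Σ MᵢCᵢ = 0·88 + 88·79 + 154·77 + 207·87 + 255·60 = 0 + 6952 + 11858 + 18009 + 15300 = 52119
Σ Rᵢ = 0 + 13 + 24 + 39 + 32 = 108
N̂ = 52119 / 108 ≈ 482.6 → 483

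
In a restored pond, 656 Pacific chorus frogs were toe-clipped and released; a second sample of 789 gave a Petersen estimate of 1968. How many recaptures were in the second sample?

R = 263

From N = M·C/R: R = M·C / N = 656·789 / 1968 = 517584 / 1968 = 263.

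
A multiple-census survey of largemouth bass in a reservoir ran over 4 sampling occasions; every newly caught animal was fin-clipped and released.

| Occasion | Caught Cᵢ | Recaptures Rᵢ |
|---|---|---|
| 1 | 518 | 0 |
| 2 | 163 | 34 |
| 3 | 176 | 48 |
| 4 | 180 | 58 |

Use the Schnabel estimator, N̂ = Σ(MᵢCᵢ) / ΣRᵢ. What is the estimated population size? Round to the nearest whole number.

N ≈ 2413

Marked at large before each occasion: Mᵢ = Σⱼ<ᵢ (Cⱼ − Rⱼ) → M1=0, M2=518, M3=647, M4=775
Σ MᵢCᵢ = 0·518 + 518·163 + 647·176 + 775·180 = 0 + 84434 + 113872 + 139500 = 337806
Σ Rᵢ = 0 + 34 + 48 + 58 = 140
N̂ = 337806 / 140 ≈ 2412.9 → 2413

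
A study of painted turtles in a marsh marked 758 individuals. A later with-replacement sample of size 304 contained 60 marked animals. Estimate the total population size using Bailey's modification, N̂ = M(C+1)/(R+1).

N̂ = 758·(304+1)/(60+1) = 758·305/61 = 231190/61 = 3790

N = 3790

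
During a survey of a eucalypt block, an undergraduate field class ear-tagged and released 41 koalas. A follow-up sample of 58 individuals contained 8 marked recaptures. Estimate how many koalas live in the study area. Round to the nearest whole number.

N ≈ 297

N = (41 × 58) / 8 = 2378 / 8 ≈ 297.2 → 297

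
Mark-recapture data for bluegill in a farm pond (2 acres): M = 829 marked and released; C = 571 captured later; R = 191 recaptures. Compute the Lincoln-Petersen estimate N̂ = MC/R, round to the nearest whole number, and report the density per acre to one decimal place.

N̂ = 829·571/191 = 473359/191 ≈ 2478.3 → 2478
Density = N̂ / area = 2478 / 2 = 1239.0 per acre

density ≈ 1239.0 bluegill per acre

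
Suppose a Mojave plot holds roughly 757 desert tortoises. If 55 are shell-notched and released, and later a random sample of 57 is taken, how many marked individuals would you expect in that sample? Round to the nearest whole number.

Expected recaptures E[R] = M·C / N.
E[R] = 55 × 57 / 757 = 3135 / 757 ≈ 4.1 → 4

expected recaptures ≈ 4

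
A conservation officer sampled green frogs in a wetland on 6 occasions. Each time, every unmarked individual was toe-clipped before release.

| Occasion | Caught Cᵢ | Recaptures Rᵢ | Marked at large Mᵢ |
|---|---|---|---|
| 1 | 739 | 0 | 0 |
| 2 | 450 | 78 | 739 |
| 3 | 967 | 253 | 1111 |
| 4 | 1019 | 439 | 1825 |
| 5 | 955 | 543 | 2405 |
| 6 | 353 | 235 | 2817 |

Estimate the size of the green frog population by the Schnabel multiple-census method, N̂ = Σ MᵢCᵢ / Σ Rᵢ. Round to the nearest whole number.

Σ MᵢCᵢ = 0·739 + 739·450 + 1111·967 + 1825·1019 + 2405·955 + 2817·353 = 0 + 332550 + 1074337 + 1859675 + 2296775 + 994401 = 6557738
Σ Rᵢ = 0 + 78 + 253 + 439 + 543 + 235 = 1548
N̂ = 6557738 / 1548 ≈ 4236.3 → 4236

N ≈ 4236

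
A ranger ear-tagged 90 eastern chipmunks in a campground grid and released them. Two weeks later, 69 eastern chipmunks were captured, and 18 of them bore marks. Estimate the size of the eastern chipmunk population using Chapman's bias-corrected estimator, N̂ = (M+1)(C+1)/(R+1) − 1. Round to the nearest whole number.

N̂ = (90+1)(69+1)/(18+1) − 1 = 91·70/19 − 1
= 6370/19 − 1 ≈ 335.3 − 1 ≈ 334.3 → 334

N ≈ 334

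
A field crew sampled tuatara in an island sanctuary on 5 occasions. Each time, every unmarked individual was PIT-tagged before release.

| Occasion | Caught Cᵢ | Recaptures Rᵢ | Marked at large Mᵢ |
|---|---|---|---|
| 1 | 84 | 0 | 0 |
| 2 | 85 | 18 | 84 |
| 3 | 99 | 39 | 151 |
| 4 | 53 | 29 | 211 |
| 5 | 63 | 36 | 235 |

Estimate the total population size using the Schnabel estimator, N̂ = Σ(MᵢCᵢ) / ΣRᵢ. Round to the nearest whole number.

N ≈ 394

Σ MᵢCᵢ = 0·84 + 84·85 + 151·99 + 211·53 + 235·63 = 0 + 7140 + 14949 + 11183 + 14805 = 48077
Σ Rᵢ = 0 + 18 + 39 + 29 + 36 = 122
N̂ = 48077 / 122 ≈ 394.1 → 394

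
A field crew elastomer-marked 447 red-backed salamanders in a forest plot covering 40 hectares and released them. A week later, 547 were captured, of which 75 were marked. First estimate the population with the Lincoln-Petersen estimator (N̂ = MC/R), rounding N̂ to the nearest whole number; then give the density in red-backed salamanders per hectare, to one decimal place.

density ≈ 81.5 red-backed salamanders per hectare

N̂ = 447·547/75 = 244509/75 ≈ 3260.1 → 3260
Density = N̂ / area = 3260 / 40 ≈ 81.50 → 81.5 per hectare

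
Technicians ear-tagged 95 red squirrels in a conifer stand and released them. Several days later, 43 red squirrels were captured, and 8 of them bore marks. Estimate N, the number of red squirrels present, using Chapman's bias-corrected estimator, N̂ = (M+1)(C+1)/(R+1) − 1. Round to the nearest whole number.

N̂ = (95+1)(43+1)/(8+1) − 1 = 96·44/9 − 1
= 4224/9 − 1 ≈ 469.3 − 1 ≈ 468.3 → 468

N ≈ 468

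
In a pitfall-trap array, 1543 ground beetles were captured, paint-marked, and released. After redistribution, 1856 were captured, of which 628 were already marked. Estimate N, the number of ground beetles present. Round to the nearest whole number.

N = (1543 × 1856) / 628 = 2863808 / 628 ≈ 4560.2 → 4560

N ≈ 4560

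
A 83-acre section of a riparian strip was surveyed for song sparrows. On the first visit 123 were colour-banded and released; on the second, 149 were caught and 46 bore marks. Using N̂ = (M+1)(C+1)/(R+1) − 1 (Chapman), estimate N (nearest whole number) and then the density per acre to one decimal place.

density ≈ 4.8 song sparrows per acre

N̂ = 124·150/47 − 1 = 18600/47 − 1 ≈ 394.7 → 395
Density = N̂ / area = 395 / 83 ≈ 4.76 → 4.8 per acre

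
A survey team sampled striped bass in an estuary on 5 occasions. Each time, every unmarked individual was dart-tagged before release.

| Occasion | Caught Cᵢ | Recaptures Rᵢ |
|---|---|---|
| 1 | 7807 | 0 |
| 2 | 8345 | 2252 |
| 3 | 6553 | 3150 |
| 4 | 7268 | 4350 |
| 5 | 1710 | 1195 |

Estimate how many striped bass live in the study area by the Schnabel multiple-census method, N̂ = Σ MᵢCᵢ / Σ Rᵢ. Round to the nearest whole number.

N ≈ 28,919

Marked at large before each occasion: Mᵢ = Σⱼ<ᵢ (Cⱼ − Rⱼ) → M1=0, M2=7807, M3=13900, M4=17303, M5=20221
Σ MᵢCᵢ = 0·7807 + 7807·8345 + 13900·6553 + 17303·7268 + 20221·1710 = 0 + 65149415 + 91086700 + 125758204 + 34577910 = 316572229
Σ Rᵢ = 0 + 2252 + 3150 + 4350 + 1195 = 10947
N̂ = 316572229 / 10947 ≈ 28918.6 → 28919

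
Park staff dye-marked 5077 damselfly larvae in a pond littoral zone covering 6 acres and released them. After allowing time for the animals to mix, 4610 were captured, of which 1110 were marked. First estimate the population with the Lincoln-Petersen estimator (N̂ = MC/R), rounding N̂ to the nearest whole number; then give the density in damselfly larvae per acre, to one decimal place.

N̂ = 5077·4610/1110 = 23404970/1110 ≈ 21085.6 → 21086
Density = N̂ / area = 21086 / 6 ≈ 3514.33 → 3514.3 per acre

density ≈ 3514.3 damselfly larvae per acre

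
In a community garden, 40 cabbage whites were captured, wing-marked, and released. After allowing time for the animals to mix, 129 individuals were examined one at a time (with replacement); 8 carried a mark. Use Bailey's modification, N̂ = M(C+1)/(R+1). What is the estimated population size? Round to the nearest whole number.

N̂ = 40·(129+1)/(8+1) = 40·130/9 = 5200/9 ≈ 577.8 → 578

N ≈ 578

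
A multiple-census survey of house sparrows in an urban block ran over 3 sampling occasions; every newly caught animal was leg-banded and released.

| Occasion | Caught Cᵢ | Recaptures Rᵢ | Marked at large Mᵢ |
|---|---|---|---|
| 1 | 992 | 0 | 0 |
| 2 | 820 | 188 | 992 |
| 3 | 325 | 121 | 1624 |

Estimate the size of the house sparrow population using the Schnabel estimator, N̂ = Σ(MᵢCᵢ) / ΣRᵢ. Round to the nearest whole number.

N ≈ 4341

Σ MᵢCᵢ = 0·992 + 992·820 + 1624·325 = 0 + 813440 + 527800 = 1341240
Σ Rᵢ = 0 + 188 + 121 = 309
N̂ = 1341240 / 309 ≈ 4340.6 → 4341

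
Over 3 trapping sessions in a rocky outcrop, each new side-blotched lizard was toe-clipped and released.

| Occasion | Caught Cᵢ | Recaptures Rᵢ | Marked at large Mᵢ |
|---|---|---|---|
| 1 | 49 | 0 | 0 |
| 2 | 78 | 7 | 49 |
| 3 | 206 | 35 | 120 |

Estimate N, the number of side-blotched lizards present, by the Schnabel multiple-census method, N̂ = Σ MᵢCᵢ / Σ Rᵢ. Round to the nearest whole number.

N ≈ 680

Σ MᵢCᵢ = 0·49 + 49·78 + 120·206 = 0 + 3822 + 24720 = 28542
Σ Rᵢ = 0 + 7 + 35 = 42
N̂ = 28542 / 42 ≈ 679.6 → 680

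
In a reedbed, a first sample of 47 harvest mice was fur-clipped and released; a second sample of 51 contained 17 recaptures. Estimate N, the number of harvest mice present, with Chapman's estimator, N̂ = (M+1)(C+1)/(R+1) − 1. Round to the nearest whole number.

N ≈ 138

N̂ = (47+1)(51+1)/(17+1) − 1 = 48·52/18 − 1
= 2496/18 − 1 ≈ 138.7 − 1 ≈ 137.7 → 138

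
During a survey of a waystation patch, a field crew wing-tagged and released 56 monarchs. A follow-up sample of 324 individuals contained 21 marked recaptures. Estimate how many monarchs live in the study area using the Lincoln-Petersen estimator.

N = (56 × 324) / 21 = 18144 / 21 = 864

N = 864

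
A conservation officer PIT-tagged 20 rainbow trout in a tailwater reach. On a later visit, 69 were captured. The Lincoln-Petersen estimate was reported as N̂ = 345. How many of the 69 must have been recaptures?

From N = M·C/R: R = M·C / N = 20·69 / 345 = 1380 / 345 = 4.

R = 4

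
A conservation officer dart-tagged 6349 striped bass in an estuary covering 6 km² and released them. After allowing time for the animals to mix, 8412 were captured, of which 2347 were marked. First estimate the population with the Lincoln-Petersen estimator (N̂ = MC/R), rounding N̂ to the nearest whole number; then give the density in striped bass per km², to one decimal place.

N̂ = 6349·8412/2347 = 53407788/2347 ≈ 22755.8 → 22756
Density = N̂ / area = 22756 / 6 ≈ 3792.67 → 3792.7 per km²

density ≈ 3792.7 striped bass per km²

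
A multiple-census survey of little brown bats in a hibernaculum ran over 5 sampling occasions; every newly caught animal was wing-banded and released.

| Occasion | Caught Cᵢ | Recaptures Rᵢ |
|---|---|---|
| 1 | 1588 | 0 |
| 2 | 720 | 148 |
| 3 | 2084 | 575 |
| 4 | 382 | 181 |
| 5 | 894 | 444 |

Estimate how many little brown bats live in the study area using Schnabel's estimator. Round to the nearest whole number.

N ≈ 7794

Marked at large before each occasion: Mᵢ = Σⱼ<ᵢ (Cⱼ − Rⱼ) → M1=0, M2=1588, M3=2160, M4=3669, M5=3870
Σ MᵢCᵢ = 0·1588 + 1588·720 + 2160·2084 + 3669·382 + 3870·894 = 0 + 1143360 + 4501440 + 1401558 + 3459780 = 10506138
Σ Rᵢ = 0 + 148 + 575 + 181 + 444 = 1348
N̂ = 10506138 / 1348 ≈ 7793.9 → 7794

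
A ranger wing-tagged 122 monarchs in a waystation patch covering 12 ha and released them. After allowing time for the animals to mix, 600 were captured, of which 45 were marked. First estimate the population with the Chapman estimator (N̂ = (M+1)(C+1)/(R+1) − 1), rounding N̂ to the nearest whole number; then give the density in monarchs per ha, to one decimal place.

density ≈ 133.8 monarchs per ha

N̂ = 123·601/46 − 1 = 73923/46 − 1 ≈ 1606.0 → 1606
Density = N̂ / area = 1606 / 12 ≈ 133.83 → 133.8 per ha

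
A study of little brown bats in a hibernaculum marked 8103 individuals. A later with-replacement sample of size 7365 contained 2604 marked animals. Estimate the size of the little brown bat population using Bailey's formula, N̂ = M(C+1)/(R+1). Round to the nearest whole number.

N ≈ 22,912

N̂ = 8103·(7365+1)/(2604+1) = 8103·7366/2605 = 59686698/2605 ≈ 22912.4 → 22912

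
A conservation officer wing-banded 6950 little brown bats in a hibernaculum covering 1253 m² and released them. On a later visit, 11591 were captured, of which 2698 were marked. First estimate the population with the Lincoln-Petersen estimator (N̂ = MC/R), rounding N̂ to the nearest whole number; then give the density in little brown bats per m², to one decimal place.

density ≈ 23.8 little brown bats per m²

N̂ = 6950·11591/2698 = 80557450/2698 ≈ 29858.2 → 29858
Density = N̂ / area = 29858 / 1253 ≈ 23.83 → 23.8 per m²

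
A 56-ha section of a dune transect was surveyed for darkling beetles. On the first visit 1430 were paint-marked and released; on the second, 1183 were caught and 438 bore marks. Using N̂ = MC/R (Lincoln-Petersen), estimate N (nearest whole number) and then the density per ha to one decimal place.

density ≈ 69.0 darkling beetles per ha

N̂ = 1430·1183/438 = 1691690/438 ≈ 3862.3 → 3862
Density = N̂ / area = 3862 / 56 ≈ 68.96 → 69.0 per ha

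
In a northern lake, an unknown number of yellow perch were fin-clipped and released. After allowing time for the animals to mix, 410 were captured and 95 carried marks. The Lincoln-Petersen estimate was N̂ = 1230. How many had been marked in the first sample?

M = 285

From N = M·C/R: M = N·R / C = 1230·95 / 410 = 116850 / 410 = 285.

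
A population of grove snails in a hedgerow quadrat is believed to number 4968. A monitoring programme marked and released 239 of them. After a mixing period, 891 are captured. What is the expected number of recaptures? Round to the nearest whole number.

expected recaptures ≈ 43

The marked fraction of the population is 239/4968, so in a sample of 891 expect C·(M/N) marked.
E[R] = 239 × 891 / 4968 = 212949 / 4968 ≈ 42.9 → 43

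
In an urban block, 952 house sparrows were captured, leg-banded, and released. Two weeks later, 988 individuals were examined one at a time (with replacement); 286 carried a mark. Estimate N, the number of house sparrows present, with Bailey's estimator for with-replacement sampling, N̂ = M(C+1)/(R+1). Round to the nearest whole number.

N̂ = 952·(988+1)/(286+1) = 952·989/287 = 941528/287 ≈ 3280.6 → 3281

N ≈ 3281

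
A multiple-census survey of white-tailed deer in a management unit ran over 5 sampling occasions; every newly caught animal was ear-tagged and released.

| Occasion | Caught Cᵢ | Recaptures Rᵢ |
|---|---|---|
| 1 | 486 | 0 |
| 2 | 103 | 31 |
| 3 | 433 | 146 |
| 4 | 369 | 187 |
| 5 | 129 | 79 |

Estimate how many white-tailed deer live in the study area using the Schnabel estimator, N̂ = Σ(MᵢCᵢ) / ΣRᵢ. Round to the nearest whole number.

Marked at large before each occasion: Mᵢ = Σⱼ<ᵢ (Cⱼ − Rⱼ) → M1=0, M2=486, M3=558, M4=845, M5=1027
Σ MᵢCᵢ = 0·486 + 486·103 + 558·433 + 845·369 + 1027·129 = 0 + 50058 + 241614 + 311805 + 132483 = 735960
Σ Rᵢ = 0 + 31 + 146 + 187 + 79 = 443
N̂ = 735960 / 443 ≈ 1661.3 → 1661

N ≈ 1661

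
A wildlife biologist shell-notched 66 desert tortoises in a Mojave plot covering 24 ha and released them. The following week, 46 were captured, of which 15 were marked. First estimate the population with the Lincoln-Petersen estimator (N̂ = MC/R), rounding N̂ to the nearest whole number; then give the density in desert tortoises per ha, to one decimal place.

density ≈ 8.4 desert tortoises per ha

N̂ = 66·46/15 = 3036/15 ≈ 202.4 → 202
Density = N̂ / area = 202 / 24 ≈ 8.42 → 8.4 per ha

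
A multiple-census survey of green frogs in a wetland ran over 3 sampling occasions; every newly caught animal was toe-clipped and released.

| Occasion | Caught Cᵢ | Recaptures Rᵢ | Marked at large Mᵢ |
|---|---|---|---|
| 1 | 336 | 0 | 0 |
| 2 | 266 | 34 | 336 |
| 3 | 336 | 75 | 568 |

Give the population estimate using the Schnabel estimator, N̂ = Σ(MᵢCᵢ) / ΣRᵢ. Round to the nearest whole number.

N ≈ 2571

Σ MᵢCᵢ = 0·336 + 336·266 + 568·336 = 0 + 89376 + 190848 = 280224
Σ Rᵢ = 0 + 34 + 75 = 109
N̂ = 280224 / 109 ≈ 2570.9 → 2571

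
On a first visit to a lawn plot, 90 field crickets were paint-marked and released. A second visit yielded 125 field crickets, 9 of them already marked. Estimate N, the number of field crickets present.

If marked individuals mix randomly, R/C ≈ M/N, giving N ≈ M·C/R.
N = (90 × 125) / 9 = 11250 / 9 = 1250

N = 1250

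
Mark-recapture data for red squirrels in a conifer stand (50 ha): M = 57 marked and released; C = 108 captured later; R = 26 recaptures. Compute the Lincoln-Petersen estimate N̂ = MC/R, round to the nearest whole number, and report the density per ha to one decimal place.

N̂ = 57·108/26 = 6156/26 ≈ 236.8 → 237
Density = N̂ / area = 237 / 50 ≈ 4.74 → 4.7 per ha

density ≈ 4.7 red squirrels per ha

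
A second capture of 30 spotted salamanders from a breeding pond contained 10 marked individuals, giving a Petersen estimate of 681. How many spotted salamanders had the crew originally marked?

M = 227

From N = M·C/R: M = N·R / C = 681·10 / 30 = 6810 / 30 = 227.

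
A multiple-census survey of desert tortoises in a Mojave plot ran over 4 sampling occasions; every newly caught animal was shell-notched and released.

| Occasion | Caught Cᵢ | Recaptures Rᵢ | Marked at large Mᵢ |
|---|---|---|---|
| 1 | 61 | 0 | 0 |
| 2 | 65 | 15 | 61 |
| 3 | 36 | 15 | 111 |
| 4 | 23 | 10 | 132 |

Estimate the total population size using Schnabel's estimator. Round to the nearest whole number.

N ≈ 275

Σ MᵢCᵢ = 0·61 + 61·65 + 111·36 + 132·23 = 0 + 3965 + 3996 + 3036 = 10997
Σ Rᵢ = 0 + 15 + 15 + 10 = 40
N̂ = 10997 / 40 ≈ 274.9 → 275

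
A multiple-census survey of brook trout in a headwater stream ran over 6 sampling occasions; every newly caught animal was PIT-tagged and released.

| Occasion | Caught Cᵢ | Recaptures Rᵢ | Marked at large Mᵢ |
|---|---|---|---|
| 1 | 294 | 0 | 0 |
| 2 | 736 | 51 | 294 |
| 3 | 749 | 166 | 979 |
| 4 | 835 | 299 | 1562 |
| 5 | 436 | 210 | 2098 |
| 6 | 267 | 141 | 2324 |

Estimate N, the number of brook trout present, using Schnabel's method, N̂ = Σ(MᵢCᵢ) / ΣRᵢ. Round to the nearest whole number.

N ≈ 4370

Σ MᵢCᵢ = 0·294 + 294·736 + 979·749 + 1562·835 + 2098·436 + 2324·267 = 0 + 216384 + 733271 + 1304270 + 914728 + 620508 = 3789161
Σ Rᵢ = 0 + 51 + 166 + 299 + 210 + 141 = 867
N̂ = 3789161 / 867 ≈ 4370.4 → 4370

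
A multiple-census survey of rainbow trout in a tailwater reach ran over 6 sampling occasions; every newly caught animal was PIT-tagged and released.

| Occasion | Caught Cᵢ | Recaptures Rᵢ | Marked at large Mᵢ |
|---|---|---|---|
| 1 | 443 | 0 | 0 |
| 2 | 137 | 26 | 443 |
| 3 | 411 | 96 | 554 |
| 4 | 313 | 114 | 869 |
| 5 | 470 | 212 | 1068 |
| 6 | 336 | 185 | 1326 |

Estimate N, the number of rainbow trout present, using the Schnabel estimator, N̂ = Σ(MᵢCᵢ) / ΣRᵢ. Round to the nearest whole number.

Σ MᵢCᵢ = 0·443 + 443·137 + 554·411 + 869·313 + 1068·470 + 1326·336 = 0 + 60691 + 227694 + 271997 + 501960 + 445536 = 1507878
Σ Rᵢ = 0 + 26 + 96 + 114 + 212 + 185 = 633
N̂ = 1507878 / 633 ≈ 2382.1 → 2382

N ≈ 2382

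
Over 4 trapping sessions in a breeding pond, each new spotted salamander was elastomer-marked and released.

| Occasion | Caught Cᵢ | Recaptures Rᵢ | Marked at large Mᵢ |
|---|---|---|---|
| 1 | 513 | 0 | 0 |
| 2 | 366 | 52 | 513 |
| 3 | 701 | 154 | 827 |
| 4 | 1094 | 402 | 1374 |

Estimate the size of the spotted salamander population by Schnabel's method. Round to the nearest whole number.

N ≈ 3735

Σ MᵢCᵢ = 0·513 + 513·366 + 827·701 + 1374·1094 = 0 + 187758 + 579727 + 1503156 = 2270641
Σ Rᵢ = 0 + 52 + 154 + 402 = 608
N̂ = 2270641 / 608 ≈ 3734.6 → 3735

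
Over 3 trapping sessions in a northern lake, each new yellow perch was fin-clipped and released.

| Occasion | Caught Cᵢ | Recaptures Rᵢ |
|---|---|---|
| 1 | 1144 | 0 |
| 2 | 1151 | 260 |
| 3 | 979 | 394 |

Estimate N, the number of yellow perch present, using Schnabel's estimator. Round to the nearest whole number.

Marked at large before each occasion: Mᵢ = Σⱼ<ᵢ (Cⱼ − Rⱼ) → M1=0, M2=1144, M3=2035
Σ MᵢCᵢ = 0·1144 + 1144·1151 + 2035·979 = 0 + 1316744 + 1992265 = 3309009
Σ Rᵢ = 0 + 260 + 394 = 654
N̂ = 3309009 / 654 ≈ 5059.6 → 5060

N ≈ 5060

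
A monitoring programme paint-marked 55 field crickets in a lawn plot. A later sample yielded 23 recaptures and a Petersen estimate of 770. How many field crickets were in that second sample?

From N = M·C/R: C = N·R / M = 770·23 / 55 = 17710 / 55 = 322.

C = 322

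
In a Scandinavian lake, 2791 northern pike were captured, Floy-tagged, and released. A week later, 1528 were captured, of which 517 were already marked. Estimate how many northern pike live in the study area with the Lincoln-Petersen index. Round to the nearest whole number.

N ≈ 8249

N = (2791 × 1528) / 517 = 4264648 / 517 ≈ 8248.8 → 8249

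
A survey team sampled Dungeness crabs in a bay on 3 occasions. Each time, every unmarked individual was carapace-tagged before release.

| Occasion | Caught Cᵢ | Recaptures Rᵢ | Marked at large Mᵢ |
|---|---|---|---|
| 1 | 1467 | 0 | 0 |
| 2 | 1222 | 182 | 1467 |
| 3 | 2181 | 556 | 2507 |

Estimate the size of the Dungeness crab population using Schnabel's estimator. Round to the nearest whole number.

Σ MᵢCᵢ = 0·1467 + 1467·1222 + 2507·2181 = 0 + 1792674 + 5467767 = 7260441
Σ Rᵢ = 0 + 182 + 556 = 738
N̂ = 7260441 / 738 ≈ 9838.0 → 9838

N ≈ 9838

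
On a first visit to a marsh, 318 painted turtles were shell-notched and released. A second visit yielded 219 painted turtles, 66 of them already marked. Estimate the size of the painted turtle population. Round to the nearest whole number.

N ≈ 1055

The marked fraction in the recapture sample should equal the marked fraction in the population: 66/219 = 318/N.
N = (318 × 219) / 66 = 69642 / 66 ≈ 1055.2 → 1055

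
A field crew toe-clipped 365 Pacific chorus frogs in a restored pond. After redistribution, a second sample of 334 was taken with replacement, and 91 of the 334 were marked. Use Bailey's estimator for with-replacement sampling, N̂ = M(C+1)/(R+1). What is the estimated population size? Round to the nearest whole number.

N ≈ 1329

N̂ = 365·(334+1)/(91+1) = 365·335/92 = 122275/92 ≈ 1329.1 → 1329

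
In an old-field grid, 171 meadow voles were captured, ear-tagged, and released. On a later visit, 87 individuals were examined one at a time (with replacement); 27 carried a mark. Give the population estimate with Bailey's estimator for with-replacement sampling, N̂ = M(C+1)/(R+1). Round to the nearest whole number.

N̂ = 171·(87+1)/(27+1) = 171·88/28 = 15048/28 ≈ 537.4 → 537

N ≈ 537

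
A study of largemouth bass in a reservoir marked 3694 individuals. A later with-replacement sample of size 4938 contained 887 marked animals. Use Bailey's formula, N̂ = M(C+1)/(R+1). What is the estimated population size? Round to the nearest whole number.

N̂ = 3694·(4938+1)/(887+1) = 3694·4939/888 = 18244666/888 ≈ 20545.8 → 20546

N ≈ 20,546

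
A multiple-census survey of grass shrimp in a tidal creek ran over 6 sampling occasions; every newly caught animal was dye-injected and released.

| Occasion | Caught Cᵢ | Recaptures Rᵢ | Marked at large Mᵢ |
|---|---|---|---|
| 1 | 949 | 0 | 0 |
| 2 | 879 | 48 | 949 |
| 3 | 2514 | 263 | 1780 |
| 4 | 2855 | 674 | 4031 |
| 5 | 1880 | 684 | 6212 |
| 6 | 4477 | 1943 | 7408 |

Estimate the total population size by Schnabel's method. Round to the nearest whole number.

N ≈ 17,071

Σ MᵢCᵢ = 0·949 + 949·879 + 1780·2514 + 4031·2855 + 6212·1880 + 7408·4477 = 0 + 834171 + 4474920 + 11508505 + 11678560 + 33165616 = 61661772
Σ Rᵢ = 0 + 48 + 263 + 674 + 684 + 1943 = 3612
N̂ = 61661772 / 3612 ≈ 17071.4 → 17071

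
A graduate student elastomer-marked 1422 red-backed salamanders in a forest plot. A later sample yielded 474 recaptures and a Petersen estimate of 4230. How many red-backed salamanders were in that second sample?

From N = M·C/R: C = N·R / M = 4230·474 / 1422 = 2005020 / 1422 = 1410.

C = 1410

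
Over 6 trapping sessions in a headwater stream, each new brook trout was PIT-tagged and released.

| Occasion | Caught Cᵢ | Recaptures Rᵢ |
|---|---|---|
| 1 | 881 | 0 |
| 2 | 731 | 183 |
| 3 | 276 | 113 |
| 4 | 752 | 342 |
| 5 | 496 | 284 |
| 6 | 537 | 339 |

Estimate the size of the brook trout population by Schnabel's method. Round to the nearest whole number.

Marked at large before each occasion: Mᵢ = Σⱼ<ᵢ (Cⱼ − Rⱼ) → M1=0, M2=881, M3=1429, M4=1592, M5=2002, M6=2214
Σ MᵢCᵢ = 0·881 + 881·731 + 1429·276 + 1592·752 + 2002·496 + 2214·537 = 0 + 644011 + 394404 + 1197184 + 992992 + 1188918 = 4417509
Σ Rᵢ = 0 + 183 + 113 + 342 + 284 + 339 = 1261
N̂ = 4417509 / 1261 ≈ 3503.2 → 3503

N ≈ 3503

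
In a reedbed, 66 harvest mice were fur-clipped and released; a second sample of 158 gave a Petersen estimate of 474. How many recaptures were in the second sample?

R = 22

From N = M·C/R: R = M·C / N = 66·158 / 474 = 10428 / 474 = 22.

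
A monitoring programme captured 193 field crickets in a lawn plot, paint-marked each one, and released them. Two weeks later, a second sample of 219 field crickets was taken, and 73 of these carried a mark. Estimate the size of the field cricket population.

N = (193 × 219) / 73 = 42267 / 73 = 579

N = 579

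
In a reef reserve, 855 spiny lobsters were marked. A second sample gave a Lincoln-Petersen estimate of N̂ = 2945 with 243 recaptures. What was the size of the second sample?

From N = M·C/R: C = N·R / M = 2945·243 / 855 = 715635 / 855 = 837.

C = 837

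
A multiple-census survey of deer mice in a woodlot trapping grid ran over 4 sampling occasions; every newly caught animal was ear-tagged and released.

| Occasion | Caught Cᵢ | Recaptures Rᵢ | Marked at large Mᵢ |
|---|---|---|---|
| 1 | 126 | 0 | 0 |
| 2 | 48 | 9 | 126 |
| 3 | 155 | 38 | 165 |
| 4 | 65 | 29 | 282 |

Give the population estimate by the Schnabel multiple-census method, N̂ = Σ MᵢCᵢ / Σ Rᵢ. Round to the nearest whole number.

N ≈ 657

Σ MᵢCᵢ = 0·126 + 126·48 + 165·155 + 282·65 = 0 + 6048 + 25575 + 18330 = 49953
Σ Rᵢ = 0 + 9 + 38 + 29 = 76
N̂ = 49953 / 76 ≈ 657.3 → 657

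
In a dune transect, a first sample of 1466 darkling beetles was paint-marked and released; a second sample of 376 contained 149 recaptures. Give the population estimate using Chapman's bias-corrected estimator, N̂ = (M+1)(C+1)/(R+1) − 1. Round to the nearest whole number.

N̂ = (1466+1)(376+1)/(149+1) − 1 = 1467·377/150 − 1
= 553059/150 − 1 ≈ 3687.1 − 1 ≈ 3686.1 → 3686

N ≈ 3686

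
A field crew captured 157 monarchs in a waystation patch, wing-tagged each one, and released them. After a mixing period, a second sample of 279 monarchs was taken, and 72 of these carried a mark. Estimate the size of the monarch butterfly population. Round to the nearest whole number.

N ≈ 608

The marked fraction in the recapture sample should equal the marked fraction in the population: 72/279 = 157/N.
N = (157 × 279) / 72 = 43803 / 72 ≈ 608.4 → 608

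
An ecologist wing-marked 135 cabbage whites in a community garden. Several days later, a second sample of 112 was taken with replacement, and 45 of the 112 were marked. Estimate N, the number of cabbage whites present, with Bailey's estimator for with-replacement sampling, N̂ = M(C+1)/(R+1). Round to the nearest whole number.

N̂ = 135·(112+1)/(45+1) = 135·113/46 = 15255/46 ≈ 331.6 → 332

N ≈ 332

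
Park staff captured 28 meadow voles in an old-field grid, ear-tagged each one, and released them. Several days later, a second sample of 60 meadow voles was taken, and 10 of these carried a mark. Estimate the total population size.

The marked fraction in the recapture sample should equal the marked fraction in the population: 10/60 = 28/N.
N = (28 × 60) / 10 = 1680 / 10 = 168

N = 168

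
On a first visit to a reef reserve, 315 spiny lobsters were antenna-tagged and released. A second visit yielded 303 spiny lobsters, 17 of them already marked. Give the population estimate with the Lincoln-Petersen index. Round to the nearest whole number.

If marked individuals mix randomly, R/C ≈ M/N, giving N ≈ M·C/R.
N = (315 × 303) / 17 = 95445 / 17 ≈ 5614.4 → 5614

N ≈ 5614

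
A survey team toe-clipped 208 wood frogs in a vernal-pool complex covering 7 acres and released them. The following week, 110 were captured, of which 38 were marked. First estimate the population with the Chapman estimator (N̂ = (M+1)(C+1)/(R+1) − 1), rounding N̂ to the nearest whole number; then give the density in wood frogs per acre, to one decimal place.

density ≈ 84.9 wood frogs per acre

N̂ = 209·111/39 − 1 = 23199/39 − 1 ≈ 593.8 → 594
Density = N̂ / area = 594 / 7 ≈ 84.86 → 84.9 per acre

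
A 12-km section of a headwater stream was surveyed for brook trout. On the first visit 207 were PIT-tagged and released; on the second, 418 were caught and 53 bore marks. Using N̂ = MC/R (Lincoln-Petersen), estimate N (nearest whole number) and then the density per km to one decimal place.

density ≈ 136.1 brook trout per km

N̂ = 207·418/53 = 86526/53 ≈ 1632.6 → 1633
Density = N̂ / area = 1633 / 12 ≈ 136.08 → 136.1 per km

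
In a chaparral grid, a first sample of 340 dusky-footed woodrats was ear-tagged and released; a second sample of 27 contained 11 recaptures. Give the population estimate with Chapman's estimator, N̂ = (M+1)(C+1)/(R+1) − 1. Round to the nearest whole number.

N̂ = (340+1)(27+1)/(11+1) − 1 = 341·28/12 − 1
= 9548/12 − 1 ≈ 795.7 − 1 ≈ 794.7 → 795

N ≈ 795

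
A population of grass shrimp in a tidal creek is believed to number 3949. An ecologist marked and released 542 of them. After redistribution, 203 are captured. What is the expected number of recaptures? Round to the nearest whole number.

Expected recaptures E[R] = M·C / N.
E[R] = 542 × 203 / 3949 = 110026 / 3949 ≈ 27.9 → 28

expected recaptures ≈ 28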